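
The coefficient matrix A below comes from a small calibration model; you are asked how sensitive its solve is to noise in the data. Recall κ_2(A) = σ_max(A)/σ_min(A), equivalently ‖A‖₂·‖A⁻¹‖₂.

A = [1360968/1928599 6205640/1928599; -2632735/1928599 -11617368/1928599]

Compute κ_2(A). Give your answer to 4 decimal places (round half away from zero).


M = AᵀA = [30392828641/12870221809 135055809000/12870221809; 135055809000/12870221809 600253311616/12870221809]. tr(M)=375161297/7656289, det(M)=153664/7656289
char-poly roots: 49 and 3136/7656289
κ_2(A) = √(λ_max/λ_min) = √(49 / (3136/7656289)) = 345.8750

345.8750


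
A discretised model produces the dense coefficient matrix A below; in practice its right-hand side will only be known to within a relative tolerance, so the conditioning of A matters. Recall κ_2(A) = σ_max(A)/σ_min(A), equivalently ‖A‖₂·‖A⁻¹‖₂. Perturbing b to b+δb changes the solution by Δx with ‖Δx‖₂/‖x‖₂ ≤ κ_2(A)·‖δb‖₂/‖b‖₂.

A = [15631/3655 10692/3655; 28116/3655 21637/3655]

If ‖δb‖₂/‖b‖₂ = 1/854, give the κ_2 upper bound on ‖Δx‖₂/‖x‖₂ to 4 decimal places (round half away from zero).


0.0504

M = AᵀA = [3580753/46225 2683296/46225; 2683296/46225 2015497/46225]. tr(M)=223850/1849, det(M)=14641/1849
solving λ² − 223850/1849·λ + 14641/1849 = 0 gives λ = 121, 121/1849
κ = σ_max/σ_min = 11/(11/43) = 43.0000
bound on ‖Δx‖/‖x‖: κ·ε = 43.0000·1/854 = 0.0504


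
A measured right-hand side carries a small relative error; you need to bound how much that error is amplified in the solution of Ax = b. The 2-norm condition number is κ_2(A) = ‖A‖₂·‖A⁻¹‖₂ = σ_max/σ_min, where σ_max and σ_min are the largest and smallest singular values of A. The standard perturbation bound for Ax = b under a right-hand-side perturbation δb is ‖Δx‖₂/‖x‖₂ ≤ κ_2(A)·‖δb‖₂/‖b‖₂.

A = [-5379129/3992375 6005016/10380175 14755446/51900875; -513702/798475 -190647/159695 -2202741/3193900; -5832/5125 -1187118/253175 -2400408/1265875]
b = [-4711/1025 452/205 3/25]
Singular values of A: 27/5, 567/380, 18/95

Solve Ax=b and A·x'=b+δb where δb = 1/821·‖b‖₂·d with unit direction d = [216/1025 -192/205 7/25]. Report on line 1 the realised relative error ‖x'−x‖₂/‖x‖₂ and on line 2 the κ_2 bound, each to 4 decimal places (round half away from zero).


0.0020
0.0347

from the listed singular values, σ₁ = 27/5, σ_n = 18/95
κ_2(A) = (27/5) / (18/95) = 28.5000
κ_2(A)·‖δb‖/‖b‖ = 0.0347
solve Ax = b  →  x = [2.5747 5.3798 -14.9112]
‖b‖₂ = 5.0990 and ‖x‖₂ = 16.0597
Δx = A⁻¹·δb where δb = 1/821·5.0990·d; ‖Δx‖ = 0.0328
dividing the unrounded norms, ‖Δx‖/‖x‖ = 0.0020
so the bound overstates the realised error by a factor of ≈ 17.0077 (computed from the unrounded values)


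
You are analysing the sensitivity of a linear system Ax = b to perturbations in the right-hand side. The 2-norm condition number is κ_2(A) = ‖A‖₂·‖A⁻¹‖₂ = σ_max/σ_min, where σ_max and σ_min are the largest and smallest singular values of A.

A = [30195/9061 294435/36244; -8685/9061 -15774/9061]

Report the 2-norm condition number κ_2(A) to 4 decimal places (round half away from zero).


AᵀA = [587250/48841 5614785/195364; 5614785/195364 53939961/781456]; tr = 374769/4624, det = 18225/4624
eigenvalues of AᵀA: λ = (tr ± √(tr²−4·det))/2 = 81, 225/4624
so κ_2 = √(81 / (225/4624)) = 40.8000

40.8000


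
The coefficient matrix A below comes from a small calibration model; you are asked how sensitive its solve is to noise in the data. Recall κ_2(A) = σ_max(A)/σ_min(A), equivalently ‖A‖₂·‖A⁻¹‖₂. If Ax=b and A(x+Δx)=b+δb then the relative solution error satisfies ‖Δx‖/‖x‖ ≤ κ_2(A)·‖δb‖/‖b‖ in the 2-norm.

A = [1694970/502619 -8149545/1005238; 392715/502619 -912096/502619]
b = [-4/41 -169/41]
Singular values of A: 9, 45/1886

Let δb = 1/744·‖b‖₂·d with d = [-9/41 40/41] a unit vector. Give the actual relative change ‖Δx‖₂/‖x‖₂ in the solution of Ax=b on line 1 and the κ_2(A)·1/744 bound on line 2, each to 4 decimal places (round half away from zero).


largest singular value 9, smallest 45/1886
κ_2(A) = 9 / (45/1886) = 377.2000
worst-case relative error ≤ 377.2000 × 1/744 = 0.5070
solve Ax = b  →  x = [-154.7915 -64.3761]
‖b‖₂ = 4.1231 and ‖x‖₂ = 167.6445
with δb = [-0.0012 0.0054], A·Δx = δb → ‖Δx‖ = 0.2323
dividing the unrounded norms, ‖Δx‖/‖x‖ = 0.0014
realised/bound (from unrounded values) ≈ 0.0027

0.0014
0.5070


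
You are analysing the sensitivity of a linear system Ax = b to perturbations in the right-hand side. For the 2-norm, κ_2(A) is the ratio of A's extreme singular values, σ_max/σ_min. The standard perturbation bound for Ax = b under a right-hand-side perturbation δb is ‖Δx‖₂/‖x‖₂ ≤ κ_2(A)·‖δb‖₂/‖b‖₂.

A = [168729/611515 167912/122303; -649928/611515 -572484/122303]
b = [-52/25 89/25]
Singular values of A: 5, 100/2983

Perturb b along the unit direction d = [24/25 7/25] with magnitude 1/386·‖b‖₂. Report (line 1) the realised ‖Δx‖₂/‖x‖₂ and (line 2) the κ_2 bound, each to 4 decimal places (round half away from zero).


0.0107
0.3864

from the listed singular values, σ₁ = 5, σ_n = 100/2983
κ = σ_max/σ_min = 5/(100/2983) = 149.1500
worst-case relative error ≤ 149.1500 × 1/386 = 0.3864
solve Ax = b  →  x = [28.9268 -7.3285]
‖b‖₂ = 4.1231 and ‖x‖₂ = 29.8407
δb = ε·‖b‖·d = [0.0103 0.0030]; solving A·Δx = δb gives ‖Δx‖ = 0.3186
dividing the unrounded norms, ‖Δx‖/‖x‖ = 0.0107
so the bound overstates the realised error by a factor of ≈ 36.1872 (computed from the unrounded values)


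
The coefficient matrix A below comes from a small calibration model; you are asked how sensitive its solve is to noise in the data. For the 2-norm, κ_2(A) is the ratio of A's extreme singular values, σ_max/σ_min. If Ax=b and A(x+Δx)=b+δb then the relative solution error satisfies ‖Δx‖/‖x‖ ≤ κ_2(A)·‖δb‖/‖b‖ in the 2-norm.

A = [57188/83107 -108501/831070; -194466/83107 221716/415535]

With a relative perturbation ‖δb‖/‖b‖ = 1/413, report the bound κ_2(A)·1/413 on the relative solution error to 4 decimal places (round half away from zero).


M = AᵀA = [41087492500/6906773449 -9243740250/6906773449; -9243740250/6906773449 8336176225/27627093796]. tr(M)=102728225/16434916, det(M)=15625/4108729
λ_max, λ_min = (102728225/16434916 ± √10548979482650625/270106463927056)/2 = 25/4, 2500/4108729
σ_max=√(25/4)=(5/2), σ_min=√(2500/4108729)=(50/2027) → κ = 101.3500
worst-case relative error ≤ 101.3500 × 1/413 = 0.2454

0.2454


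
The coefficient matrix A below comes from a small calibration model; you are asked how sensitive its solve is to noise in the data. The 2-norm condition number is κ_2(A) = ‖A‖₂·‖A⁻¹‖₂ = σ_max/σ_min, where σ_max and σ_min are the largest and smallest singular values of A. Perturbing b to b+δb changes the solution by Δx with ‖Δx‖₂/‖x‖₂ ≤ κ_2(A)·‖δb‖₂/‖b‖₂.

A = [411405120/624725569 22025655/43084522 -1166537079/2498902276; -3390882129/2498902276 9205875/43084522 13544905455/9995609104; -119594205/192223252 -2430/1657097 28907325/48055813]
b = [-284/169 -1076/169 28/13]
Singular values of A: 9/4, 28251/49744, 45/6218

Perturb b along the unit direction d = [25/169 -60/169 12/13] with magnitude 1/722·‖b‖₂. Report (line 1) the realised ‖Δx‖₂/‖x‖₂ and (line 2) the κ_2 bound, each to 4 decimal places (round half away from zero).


0.0024
0.4306

largest singular value 9/4, smallest 45/6218
κ_2(A) = (9/4) / (45/6218) = 310.9000
bound on ‖Δx‖/‖x‖: κ·ε = 310.9000·1/722 = 0.4306
solve Ax = b  →  x = [372.1041 -128.1982 388.1315]
‖b‖₂ = 6.9282 and ‖x‖₂ = 552.7588
Δx = A⁻¹·δb where δb = 1/722·6.9282·d; ‖Δx‖ = 1.3259
dividing the unrounded norms, ‖Δx‖/‖x‖ = 0.0024
tightness: 0.0024 against a bound of 0.4306 (unrounded ratio ≈ 0.0056)


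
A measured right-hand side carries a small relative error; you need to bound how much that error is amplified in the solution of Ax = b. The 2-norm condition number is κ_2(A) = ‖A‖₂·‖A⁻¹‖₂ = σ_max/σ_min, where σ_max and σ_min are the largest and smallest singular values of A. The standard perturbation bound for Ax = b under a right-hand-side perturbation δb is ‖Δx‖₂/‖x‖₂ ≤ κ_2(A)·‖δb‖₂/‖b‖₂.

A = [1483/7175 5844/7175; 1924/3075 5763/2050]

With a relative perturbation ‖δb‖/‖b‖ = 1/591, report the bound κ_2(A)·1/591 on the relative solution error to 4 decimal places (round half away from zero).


0.2132

form AᵀA = [321889/741321 158750/82369; 158750/82369 2822409/329476] with trace 15877/1764 and determinant 1/196
solving λ² − 15877/1764·λ + 1/196 = 0 gives λ = 9, 1/1764
σ_max=√9=3, σ_min=√(1/1764)=(1/42) → κ = 126.0000
κ_2(A)·‖δb‖/‖b‖ = 0.2132


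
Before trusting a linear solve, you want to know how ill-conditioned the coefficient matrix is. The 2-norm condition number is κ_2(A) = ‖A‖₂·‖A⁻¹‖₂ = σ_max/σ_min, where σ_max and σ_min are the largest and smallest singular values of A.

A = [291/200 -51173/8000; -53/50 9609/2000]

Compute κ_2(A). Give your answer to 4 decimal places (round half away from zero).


M = AᵀA = [1037/320 -921591/64000; -921591/64000 163840081/2560000]. tr(M)=172136081/2560000, det(M)=2825761/64000000
λ_max, λ_min = (172136081/2560000 ± √29629672950332961/6553600000000)/2 = 1681/25, 1681/2560000
so κ_2 = √((1681/25) / (1681/2560000)) = 320.0000

320.0000


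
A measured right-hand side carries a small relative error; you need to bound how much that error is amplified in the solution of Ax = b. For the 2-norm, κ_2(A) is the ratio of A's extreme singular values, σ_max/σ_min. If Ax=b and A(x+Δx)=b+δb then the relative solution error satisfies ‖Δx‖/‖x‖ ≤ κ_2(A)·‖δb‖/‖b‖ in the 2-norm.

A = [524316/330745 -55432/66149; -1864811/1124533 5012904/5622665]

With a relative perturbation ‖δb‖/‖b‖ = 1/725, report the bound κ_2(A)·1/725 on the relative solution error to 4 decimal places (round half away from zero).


0.3933

AᵀA = [197843284249/37591393225 -21102950232/7518278645; -21102950232/7518278645 56277659776/37591393225]; tr = 35172449/5202961, det = 1827904/3251850625
solving λ² − 35172449/5202961·λ + 1827904/3251850625 = 0 gives λ = 169/25, 10816/130074025
κ = σ_max/σ_min = (13/5)/(104/11405) = 285.1250
κ_2(A)·‖δb‖/‖b‖ = 0.3933


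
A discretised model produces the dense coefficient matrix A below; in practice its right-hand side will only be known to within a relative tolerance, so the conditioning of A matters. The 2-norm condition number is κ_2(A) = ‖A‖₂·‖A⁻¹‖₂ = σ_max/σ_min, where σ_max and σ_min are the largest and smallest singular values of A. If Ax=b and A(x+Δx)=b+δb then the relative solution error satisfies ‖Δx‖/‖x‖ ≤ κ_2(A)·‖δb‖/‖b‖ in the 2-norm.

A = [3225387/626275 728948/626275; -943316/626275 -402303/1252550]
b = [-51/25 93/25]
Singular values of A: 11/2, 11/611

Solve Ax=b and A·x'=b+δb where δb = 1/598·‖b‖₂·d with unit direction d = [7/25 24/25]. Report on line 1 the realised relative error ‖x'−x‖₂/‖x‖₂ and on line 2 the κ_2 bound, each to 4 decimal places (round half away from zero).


largest singular value 11/2, smallest 11/611
condition number: (11/2) ÷ (11/611) = 305.5000
perturbation bound = 305.5000·1/598 = 0.5109
solve Ax = b  →  x = [-37.1109 162.4523]
‖b‖ = 4.2426, ‖x‖ = 166.6373
δb = ε·‖b‖·d = [0.0020 0.0068]; solving A·Δx = δb gives ‖Δx‖ = 0.3941
relative error = 0.0024
so the bound overstates the realised error by a factor of ≈ 216.0223 (computed from the unrounded values)

0.0024
0.5109


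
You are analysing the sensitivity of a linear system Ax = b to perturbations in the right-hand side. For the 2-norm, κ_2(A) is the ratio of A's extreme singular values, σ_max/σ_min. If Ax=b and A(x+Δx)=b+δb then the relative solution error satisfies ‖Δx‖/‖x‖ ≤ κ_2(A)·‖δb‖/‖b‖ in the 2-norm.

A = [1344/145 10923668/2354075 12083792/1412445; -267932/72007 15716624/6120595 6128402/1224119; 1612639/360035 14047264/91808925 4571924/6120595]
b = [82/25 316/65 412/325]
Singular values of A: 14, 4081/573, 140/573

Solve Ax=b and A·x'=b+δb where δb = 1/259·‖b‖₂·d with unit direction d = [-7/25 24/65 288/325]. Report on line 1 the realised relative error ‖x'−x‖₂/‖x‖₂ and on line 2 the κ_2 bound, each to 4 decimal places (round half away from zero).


σ_max = 14, σ_min = 140/573
κ_2(A) = 14 / (140/573) = 57.3000
bound on ‖Δx‖/‖x‖: κ·ε = 57.3000·1/259 = 0.2212
solve Ax = b  →  x = [-0.2097 -6.9431 4.3764]
2-norm of b is 6.0000; of x, 8.2099
with δb = [-0.0065 0.0086 0.0205], A·Δx = δb → ‖Δx‖ = 0.0948
relative error = 0.0115
tightness: 0.0115 against a bound of 0.2212 (unrounded ratio ≈ 0.0522)

0.0115
0.2212


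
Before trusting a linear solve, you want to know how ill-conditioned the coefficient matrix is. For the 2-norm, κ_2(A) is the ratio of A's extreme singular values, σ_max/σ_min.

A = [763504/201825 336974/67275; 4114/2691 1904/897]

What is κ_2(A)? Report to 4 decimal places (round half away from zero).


124.2000

M = AᵀA = [4012671364/241025625 1783088384/80341875; 1783088384/80341875 792564004/26780625]. tr(M)=445829896/9641025, det(M)=1336336/9641025
char-poly roots: 1156/25 and 1156/385641
σ_max=√(1156/25)=(34/5), σ_min=√(1156/385641)=(34/621) → κ = 124.2000


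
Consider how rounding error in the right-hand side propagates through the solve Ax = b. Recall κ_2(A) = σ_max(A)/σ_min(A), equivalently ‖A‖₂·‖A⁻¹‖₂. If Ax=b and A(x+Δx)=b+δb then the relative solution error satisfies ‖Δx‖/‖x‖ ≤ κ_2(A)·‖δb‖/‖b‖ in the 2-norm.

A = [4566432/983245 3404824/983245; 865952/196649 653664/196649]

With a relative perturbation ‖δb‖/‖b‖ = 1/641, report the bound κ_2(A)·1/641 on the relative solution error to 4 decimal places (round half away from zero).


0.5289

form AᵀA = [47085758464/1149549025 35313838848/1149549025; 35313838848/1149549025 26486019136/1149549025] with trace 2942871104/45981961 and determinant 1638400/45981961
λ_max, λ_min = (2942871104/45981961 ± √8660188987378569216/2114340737405521)/2 = 64, 25600/45981961
κ = σ_max/σ_min = 8/(160/6781) = 339.0500
bound on ‖Δx‖/‖x‖: κ·ε = 339.0500·1/641 = 0.5289


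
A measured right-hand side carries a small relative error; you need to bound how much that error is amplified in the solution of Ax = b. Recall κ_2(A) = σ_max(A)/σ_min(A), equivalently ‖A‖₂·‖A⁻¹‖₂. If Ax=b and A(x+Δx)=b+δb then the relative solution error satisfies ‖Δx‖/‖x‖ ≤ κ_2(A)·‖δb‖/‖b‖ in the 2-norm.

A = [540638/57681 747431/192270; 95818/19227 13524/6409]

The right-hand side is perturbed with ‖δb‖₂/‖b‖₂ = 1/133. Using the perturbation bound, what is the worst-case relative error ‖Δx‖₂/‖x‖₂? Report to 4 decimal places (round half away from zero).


2.4530

M = AᵀA = [1297298440/11512449 900891761/19187415; 900891761/19187415 2502636049/127916100]. tr(M)=900908689/6812100, det(M)=279841/1703025
λ_max, λ_min = (900908689/6812100 ± √811605965037681121/46404706410000)/2 = 529/4, 2116/1703025
κ = σ_max/σ_min = (23/2)/(46/1305) = 326.2500
worst-case relative error ≤ 326.2500 × 1/133 = 2.4530


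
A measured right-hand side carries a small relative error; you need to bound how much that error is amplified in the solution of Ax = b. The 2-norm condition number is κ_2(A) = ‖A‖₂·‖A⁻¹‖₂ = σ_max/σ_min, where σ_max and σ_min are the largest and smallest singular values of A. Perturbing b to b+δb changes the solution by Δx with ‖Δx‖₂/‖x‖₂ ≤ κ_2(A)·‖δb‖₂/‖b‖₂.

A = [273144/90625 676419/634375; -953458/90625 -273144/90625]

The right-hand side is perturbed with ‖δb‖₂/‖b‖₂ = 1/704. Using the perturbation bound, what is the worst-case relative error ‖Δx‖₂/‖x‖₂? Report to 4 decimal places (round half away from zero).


AᵀA = [1573903684/13140625 3212446584/91984375; 3212446584/91984375 6581307609/643890625]; tr = 133924141/1030225, det = 4691556/1030225
solving λ² − 133924141/1030225·λ + 4691556/1030225 = 0 gives λ = 3249/25, 1444/41209
so κ_2 = √((3249/25) / (1444/41209)) = 60.9000
κ_2(A)·‖δb‖/‖b‖ = 0.0865

0.0865


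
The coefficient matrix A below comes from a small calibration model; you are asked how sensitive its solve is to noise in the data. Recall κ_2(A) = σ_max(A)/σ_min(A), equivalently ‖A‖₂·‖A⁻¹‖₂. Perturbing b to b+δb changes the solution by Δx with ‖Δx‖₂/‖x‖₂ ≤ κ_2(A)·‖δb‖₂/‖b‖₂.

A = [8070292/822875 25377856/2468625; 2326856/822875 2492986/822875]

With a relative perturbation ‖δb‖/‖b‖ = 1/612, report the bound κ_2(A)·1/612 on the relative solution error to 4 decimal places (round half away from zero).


0.5564

AᵀA = [112870194896/1083397225 71106933296/650038335; 71106933296/650038335 1119952620676/9750575025]; tr = 507915428/2318805, det = 119946304/289850625
char-poly roots: 5476/25 and 21904/11594025
so κ_2 = √((5476/25) / (21904/11594025)) = 340.5000
bound on ‖Δx‖/‖x‖: κ·ε = 340.5000·1/612 = 0.5564


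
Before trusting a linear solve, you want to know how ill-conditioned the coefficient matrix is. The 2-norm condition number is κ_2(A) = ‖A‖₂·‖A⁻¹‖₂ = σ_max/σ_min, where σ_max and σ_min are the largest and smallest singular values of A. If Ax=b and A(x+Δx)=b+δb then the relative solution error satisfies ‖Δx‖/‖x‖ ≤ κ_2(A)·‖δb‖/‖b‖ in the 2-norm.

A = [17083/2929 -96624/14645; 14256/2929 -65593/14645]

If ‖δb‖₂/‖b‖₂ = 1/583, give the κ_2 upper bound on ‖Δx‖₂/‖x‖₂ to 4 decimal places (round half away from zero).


AᵀA = [495062425/8579041 -517144320/8579041; -517144320/8579041 545545561/8579041]; tr = 1237346/10201, det = 366025/10201
char-poly roots: 121 and 3025/10201
σ_max=√121=11, σ_min=√(3025/10201)=(55/101) → κ = 20.2000
κ_2(A)·‖δb‖/‖b‖ = 0.0346

0.0346


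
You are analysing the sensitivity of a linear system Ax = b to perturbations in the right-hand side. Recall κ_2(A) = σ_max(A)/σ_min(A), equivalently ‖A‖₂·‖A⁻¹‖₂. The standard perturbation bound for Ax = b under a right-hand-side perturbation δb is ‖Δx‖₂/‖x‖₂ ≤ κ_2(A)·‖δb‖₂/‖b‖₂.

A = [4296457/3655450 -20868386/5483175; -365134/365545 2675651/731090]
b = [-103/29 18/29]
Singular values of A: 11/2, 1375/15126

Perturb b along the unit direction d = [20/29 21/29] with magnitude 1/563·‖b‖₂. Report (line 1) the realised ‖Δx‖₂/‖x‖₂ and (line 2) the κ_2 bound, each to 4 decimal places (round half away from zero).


0.0032
0.1075

largest singular value 11/2, smallest 1375/15126
κ_2(A) = (11/2) / (1375/15126) = 60.5040
worst-case relative error ≤ 60.5040 × 1/563 = 0.1075
solve Ax = b  →  x = [-21.2741 -5.6368]
‖b‖ = 3.6056, ‖x‖ = 22.0082
re-solving with b+δb shifts x by Δx of norm 0.0705
relative error = 0.0032
so the bound overstates the realised error by a factor of ≈ 33.5719 (computed from the unrounded values)


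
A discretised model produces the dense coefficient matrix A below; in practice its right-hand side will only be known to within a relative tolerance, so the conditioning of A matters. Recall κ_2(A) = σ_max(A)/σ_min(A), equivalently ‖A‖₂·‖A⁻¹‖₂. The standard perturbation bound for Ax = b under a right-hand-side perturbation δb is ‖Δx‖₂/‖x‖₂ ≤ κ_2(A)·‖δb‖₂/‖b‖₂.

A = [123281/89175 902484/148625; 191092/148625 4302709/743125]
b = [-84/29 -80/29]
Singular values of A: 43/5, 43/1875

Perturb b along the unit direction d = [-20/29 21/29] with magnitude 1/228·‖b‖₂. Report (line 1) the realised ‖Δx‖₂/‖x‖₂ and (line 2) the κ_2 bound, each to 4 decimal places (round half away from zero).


σ_max = 43/5, σ_min = 43/1875
condition number: (43/5) ÷ (43/1875) = 375.0000
worst-case relative error ≤ 375.0000 × 1/228 = 1.6447
solve Ax = b  →  x = [-0.1021 -0.4538]
‖b‖ = 4.0000, ‖x‖ = 0.4651
Δx = A⁻¹·δb where δb = 1/228·4.0000·d; ‖Δx‖ = 0.7650
realised ‖Δx‖/‖x‖ = 1.6447
tightness: 1.6447 against a bound of 1.6447; the bound is attained (ratio 1)

1.6447
1.6447


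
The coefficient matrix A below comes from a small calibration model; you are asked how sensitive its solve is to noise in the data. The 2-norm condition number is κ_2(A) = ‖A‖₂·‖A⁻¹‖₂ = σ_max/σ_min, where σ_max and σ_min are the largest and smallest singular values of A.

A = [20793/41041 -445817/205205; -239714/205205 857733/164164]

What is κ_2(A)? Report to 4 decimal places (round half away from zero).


form AᵀA = [403973509/249166225 -718018047/99666490; -718018047/99666490 127649066521/3986659600] with trace 15956293/474320 and determinant 707281/59290000
λ_max, λ_min = (15956293/474320 ± √6364813775527089/5624486560000)/2 = 841/25, 841/2371600
κ = σ_max/σ_min = (29/5)/(29/1540) = 308.0000

308.0000


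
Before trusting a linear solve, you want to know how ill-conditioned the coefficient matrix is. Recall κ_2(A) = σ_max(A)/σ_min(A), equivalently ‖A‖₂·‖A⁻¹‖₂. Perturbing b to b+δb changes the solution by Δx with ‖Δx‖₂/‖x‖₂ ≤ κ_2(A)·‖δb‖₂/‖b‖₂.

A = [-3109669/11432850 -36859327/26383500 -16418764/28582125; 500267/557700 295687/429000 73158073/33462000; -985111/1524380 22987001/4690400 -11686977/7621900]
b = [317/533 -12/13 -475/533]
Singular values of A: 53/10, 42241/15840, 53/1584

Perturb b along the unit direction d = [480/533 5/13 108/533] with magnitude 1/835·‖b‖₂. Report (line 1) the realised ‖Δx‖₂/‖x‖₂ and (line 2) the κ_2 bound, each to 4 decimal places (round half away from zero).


0.1206
0.1897

from the listed singular values, σ₁ = 53/10, σ_n = 53/1584
condition number: (53/10) ÷ (53/1584) = 158.4000
worst-case relative error ≤ 158.4000 × 1/835 = 0.1897
solve Ax = b  →  x = [-0.1181 -0.2861 -0.2835]
‖b‖ = 1.4142, ‖x‖ = 0.4198
with δb = [0.0015 0.0007 0.0003], A·Δx = δb → ‖Δx‖ = 0.0506
dividing the unrounded norms, ‖Δx‖/‖x‖ = 0.1206
tightness: 0.1206 against a bound of 0.1897 (unrounded ratio ≈ 0.6356)


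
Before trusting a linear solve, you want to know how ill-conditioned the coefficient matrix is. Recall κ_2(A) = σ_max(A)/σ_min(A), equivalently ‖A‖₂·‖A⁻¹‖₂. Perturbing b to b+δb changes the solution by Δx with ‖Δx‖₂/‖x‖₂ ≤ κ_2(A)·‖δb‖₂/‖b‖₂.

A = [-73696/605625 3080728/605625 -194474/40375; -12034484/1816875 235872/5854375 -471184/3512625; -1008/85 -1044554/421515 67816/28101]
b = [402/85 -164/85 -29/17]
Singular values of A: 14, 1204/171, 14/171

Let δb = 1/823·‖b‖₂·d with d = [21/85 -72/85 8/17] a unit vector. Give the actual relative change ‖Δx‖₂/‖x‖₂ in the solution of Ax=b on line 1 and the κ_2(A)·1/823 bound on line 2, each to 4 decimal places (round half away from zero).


from the listed singular values, σ₁ = 14, σ_n = 14/171
κ_2(A) = 14 / (14/171) = 171.0000
worst-case relative error ≤ 171.0000 × 1/823 = 0.2078
solve Ax = b  →  x = [0.0466 17.2857 17.2722]
2-norm of b is 5.3852; of x, 24.4361
δb = ε·‖b‖·d = [0.0016 -0.0055 0.0031]; solving A·Δx = δb gives ‖Δx‖ = 0.0799
realised ‖Δx‖/‖x‖ = 0.0033
so the bound overstates the realised error by a factor of ≈ 63.5274 (computed from the unrounded values)

0.0033
0.2078


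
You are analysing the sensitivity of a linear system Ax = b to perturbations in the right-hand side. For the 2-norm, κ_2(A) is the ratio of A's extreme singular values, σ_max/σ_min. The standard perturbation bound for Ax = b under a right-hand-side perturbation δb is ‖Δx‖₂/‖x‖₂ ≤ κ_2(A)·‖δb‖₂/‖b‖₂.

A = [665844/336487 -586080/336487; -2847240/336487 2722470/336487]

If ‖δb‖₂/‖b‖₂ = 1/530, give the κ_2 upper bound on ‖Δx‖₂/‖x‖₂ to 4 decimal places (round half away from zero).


0.2136

AᵀA = [5086331856/67354849 -4843404720/67354849; -4843404720/67354849 4613523300/67354849]; tr = 11533716/80089, det = 129600/80089
solving λ² − 11533716/80089·λ + 129600/80089 = 0 gives λ = 144, 900/80089
κ_2(A) = √(λ_max/λ_min) = √(144 / (900/80089)) = 113.2000
κ_2(A)·‖δb‖/‖b‖ = 0.2136


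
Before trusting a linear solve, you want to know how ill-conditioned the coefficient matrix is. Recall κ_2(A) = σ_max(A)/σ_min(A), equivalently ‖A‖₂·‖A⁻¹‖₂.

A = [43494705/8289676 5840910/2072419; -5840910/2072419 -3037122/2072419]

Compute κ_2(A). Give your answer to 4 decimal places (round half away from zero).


M = AᵀA = [8434771754625/237781066384 562295644335/29722633298; 562295644335/29722633298 149966573256/14861316649]. tr(M)=37488709089/822771856, det(M)=13286025/205692964
solving λ² − 37488709089/822771856·λ + 13286025/205692964 = 0 gives λ = 729/16, 72900/51423241
σ_max=√(729/16)=(27/4), σ_min=√(72900/51423241)=(270/7171) → κ = 179.2750

179.2750


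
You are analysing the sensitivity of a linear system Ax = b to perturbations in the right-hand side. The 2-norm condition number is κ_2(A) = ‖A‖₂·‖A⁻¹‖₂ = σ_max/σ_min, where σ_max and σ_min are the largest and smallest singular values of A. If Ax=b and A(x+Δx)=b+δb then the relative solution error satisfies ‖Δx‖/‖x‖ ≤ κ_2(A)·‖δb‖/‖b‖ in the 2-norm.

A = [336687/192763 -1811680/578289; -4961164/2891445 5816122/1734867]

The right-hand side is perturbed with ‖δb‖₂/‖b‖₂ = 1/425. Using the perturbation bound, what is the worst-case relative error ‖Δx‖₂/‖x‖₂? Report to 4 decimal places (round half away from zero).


0.1325

AᵀA = [59594207881/9941087025 -66948091288/5964652215; -66948091288/5964652215 75347128324/3578791329]; tr = 8373792661/309584025, det = 2856100/12383361
λ_max, λ_min = (8373792661/309584025 ± √70031983236037210921/95842268535200625)/2 = 676/25, 105625/12383361
so κ_2 = √((676/25) / (105625/12383361)) = 56.3040
bound on ‖Δx‖/‖x‖: κ·ε = 56.3040·1/425 = 0.1325


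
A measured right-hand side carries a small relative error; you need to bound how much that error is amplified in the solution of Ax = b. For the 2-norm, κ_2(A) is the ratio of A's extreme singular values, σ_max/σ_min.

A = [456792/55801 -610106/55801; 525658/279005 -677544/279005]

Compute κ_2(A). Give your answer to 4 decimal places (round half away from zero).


form AᵀA = [3267572644/46308025 -4356600192/46308025; -4356600192/46308025 5808922756/46308025] with trace 363059816/1852321 and determinant 960400/1852321
λ_max, λ_min = (363059816/1852321 ± √131805314117600256/3431093087041)/2 = 196, 4900/1852321
so κ_2 = √(196 / (4900/1852321)) = 272.2000

272.2000


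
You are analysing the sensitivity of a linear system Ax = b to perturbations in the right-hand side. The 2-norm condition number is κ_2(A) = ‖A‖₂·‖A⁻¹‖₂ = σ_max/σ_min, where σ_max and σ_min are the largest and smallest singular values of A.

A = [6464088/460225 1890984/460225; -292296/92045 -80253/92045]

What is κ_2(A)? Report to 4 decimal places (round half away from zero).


280.6250

form AᵀA = [26127517824/126000625 7620421032/126000625; 7620421032/126000625 2222982801/126000625] with trace 45360801/201601 and determinant 129600/201601
eigenvalues of AᵀA: λ = (tr ± √(tr²−4·det))/2 = 225, 576/201601
κ = σ_max/σ_min = 15/(24/449) = 280.6250


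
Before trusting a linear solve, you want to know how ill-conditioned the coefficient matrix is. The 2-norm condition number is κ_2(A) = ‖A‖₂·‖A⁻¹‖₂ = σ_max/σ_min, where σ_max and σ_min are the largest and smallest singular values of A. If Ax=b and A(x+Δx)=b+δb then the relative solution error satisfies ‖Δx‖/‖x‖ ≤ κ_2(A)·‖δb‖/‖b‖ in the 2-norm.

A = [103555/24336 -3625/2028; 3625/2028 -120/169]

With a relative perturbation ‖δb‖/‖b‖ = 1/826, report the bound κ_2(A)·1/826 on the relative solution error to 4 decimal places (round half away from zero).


0.1743

form AᵀA = [5742325/269568 -199375/22464; -199375/22464 6925/1872] with trace 518425/20736 and determinant 625/20736
eigenvalues of AᵀA: λ = (tr ± √(tr²−4·det))/2 = 25, 25/20736
σ_max=√25=5, σ_min=√(25/20736)=(5/144) → κ = 144.0000
bound on ‖Δx‖/‖x‖: κ·ε = 144.0000·1/826 = 0.1743


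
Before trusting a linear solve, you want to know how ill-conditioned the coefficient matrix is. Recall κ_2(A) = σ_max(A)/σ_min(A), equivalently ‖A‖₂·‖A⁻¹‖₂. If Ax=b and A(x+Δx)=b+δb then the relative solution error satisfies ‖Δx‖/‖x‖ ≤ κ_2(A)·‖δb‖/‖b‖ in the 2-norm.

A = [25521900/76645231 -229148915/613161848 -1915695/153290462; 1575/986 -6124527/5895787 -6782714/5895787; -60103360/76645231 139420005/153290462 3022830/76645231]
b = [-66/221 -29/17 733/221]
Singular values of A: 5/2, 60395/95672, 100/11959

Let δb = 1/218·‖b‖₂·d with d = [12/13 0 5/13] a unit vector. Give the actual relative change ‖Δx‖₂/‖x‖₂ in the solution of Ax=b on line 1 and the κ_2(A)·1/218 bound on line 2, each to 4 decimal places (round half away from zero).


σ_max = 5/2, σ_min = 100/11959
κ = σ_max/σ_min = (5/2)/(100/11959) = 298.9750
κ_2(A)·‖δb‖/‖b‖ = 1.3714
solve Ax = b  →  x = [81.6069 71.8427 49.9218]
2-norm of b is 3.7417; of x, 119.6380
re-solving with b+δb shifts x by Δx of norm 2.0526
realised ‖Δx‖/‖x‖ = 0.0172
so the bound overstates the realised error by a factor of ≈ 79.9365 (computed from the unrounded values)

0.0172
1.3714


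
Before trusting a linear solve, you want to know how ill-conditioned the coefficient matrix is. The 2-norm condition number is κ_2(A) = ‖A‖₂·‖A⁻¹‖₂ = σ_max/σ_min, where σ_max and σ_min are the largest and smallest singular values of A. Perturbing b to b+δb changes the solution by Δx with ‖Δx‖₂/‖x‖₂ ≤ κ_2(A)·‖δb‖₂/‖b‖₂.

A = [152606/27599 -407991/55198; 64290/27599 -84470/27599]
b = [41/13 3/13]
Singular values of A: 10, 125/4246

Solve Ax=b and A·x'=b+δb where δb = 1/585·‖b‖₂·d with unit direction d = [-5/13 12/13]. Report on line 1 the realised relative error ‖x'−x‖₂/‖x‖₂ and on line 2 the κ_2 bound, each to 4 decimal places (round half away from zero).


0.0054
0.5806

σ_max = 10, σ_min = 125/4246
κ_2(A) = 10 / (125/4246) = 339.6800
bound on ‖Δx‖/‖x‖: κ·ε = 339.6800·1/585 = 0.5806
solve Ax = b  →  x = [-26.9944 -20.6208]
‖b‖₂ = 3.1623 and ‖x‖₂ = 33.9693
with δb = [-0.0021 0.0050], A·Δx = δb → ‖Δx‖ = 0.1836
relative error = 0.0054
so the bound overstates the realised error by a factor of ≈ 107.4204 (computed from the unrounded values)


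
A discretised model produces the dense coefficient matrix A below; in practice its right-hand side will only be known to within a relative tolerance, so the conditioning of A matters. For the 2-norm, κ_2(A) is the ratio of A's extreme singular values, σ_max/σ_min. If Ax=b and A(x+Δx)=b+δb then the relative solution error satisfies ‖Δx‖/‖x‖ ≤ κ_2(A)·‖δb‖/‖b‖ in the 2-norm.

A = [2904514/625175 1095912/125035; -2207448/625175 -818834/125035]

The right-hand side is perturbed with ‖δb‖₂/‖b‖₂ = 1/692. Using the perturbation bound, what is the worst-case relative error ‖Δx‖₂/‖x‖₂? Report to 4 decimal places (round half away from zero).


0.4251

AᵀA = [532361129956/15633751225 199625008896/3126750245; 199625008896/3126750245 74860489252/625350049]; tr = 8317900904/54096025, det = 14776336/54096025
char-poly roots: 3844/25 and 3844/2163841
σ_max=√(3844/25)=(62/5), σ_min=√(3844/2163841)=(62/1471) → κ = 294.2000
κ_2(A)·‖δb‖/‖b‖ = 0.4251


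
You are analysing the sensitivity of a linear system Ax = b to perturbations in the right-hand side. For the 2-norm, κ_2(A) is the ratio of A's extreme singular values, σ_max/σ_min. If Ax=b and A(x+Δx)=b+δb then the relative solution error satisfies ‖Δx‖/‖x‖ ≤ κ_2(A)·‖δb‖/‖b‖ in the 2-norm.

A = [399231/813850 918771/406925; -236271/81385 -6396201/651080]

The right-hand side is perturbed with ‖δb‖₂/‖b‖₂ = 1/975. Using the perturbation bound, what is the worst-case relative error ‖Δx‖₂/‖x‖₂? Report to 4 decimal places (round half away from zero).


0.0651

AᵀA = [3415695381/394022500 23348083059/788045000; 23348083059/788045000 640576829529/6304360000]; tr = 1112364729/10086976, det = 121550625/40347904
λ_max, λ_min = (1112364729/10086976 ± √1236129212086083441/101747084824576)/2 = 441/4, 275625/10086976
so κ_2 = √((441/4) / (275625/10086976)) = 63.5200
perturbation bound = 63.5200·1/975 = 0.0651


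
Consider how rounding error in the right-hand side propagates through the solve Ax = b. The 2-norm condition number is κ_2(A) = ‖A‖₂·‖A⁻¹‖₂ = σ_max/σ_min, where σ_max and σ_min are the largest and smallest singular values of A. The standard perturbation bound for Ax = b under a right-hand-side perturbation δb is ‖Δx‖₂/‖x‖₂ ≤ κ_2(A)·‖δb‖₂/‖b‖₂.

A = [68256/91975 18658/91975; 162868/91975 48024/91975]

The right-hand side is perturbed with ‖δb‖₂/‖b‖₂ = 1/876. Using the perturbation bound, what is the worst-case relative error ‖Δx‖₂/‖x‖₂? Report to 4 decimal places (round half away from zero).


0.1615

M = AᵀA = [36905168/10011125 10763424/10011125; 10763424/10011125 3141332/10011125]. tr(M)=320372/80089, det(M)=64/80089
solving λ² − 320372/80089·λ + 64/80089 = 0 gives λ = 4, 16/80089
so κ_2 = √(4 / (16/80089)) = 141.5000
bound on ‖Δx‖/‖x‖: κ·ε = 141.5000·1/876 = 0.1615


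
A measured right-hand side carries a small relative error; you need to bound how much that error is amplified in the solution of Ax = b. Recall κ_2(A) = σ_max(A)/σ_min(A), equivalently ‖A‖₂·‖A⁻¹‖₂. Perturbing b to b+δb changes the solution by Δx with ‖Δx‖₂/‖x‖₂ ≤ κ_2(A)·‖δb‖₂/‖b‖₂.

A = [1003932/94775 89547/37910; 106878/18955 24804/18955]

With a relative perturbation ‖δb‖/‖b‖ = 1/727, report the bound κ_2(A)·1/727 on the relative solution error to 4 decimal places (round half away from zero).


0.3834

AᵀA = [4475612916/31080625 201399858/6216125; 201399858/6216125 36261657/4972900]; tr = 18808993089/124322500, det = 228886641/777015625
eigenvalues of AᵀA: λ = (tr ± √(tr²−4·det))/2 = 15129/100, 60516/31080625
κ_2(A) = √(λ_max/λ_min) = √((15129/100) / (60516/31080625)) = 278.7500
κ_2(A)·‖δb‖/‖b‖ = 0.3834


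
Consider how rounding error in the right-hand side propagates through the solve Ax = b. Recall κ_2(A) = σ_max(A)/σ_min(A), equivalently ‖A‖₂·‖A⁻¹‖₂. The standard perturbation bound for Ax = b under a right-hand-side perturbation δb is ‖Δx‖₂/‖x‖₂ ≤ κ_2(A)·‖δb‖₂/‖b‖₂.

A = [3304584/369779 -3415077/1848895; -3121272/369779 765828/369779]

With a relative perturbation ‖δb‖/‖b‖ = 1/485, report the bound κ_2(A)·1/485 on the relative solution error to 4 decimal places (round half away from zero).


0.1122

M = AᵀA = [24569101440/162588001 -27630435528/812940005; -27630435528/812940005 31302097569/4064700025]. tr(M)=384015249/2418025, det(M)=20575296/2418025
solving λ² − 384015249/2418025·λ + 20575296/2418025 = 0 gives λ = 3969/25, 5184/96721
σ_max=√(3969/25)=(63/5), σ_min=√(5184/96721)=(72/311) → κ = 54.4250
perturbation bound = 54.4250·1/485 = 0.1122


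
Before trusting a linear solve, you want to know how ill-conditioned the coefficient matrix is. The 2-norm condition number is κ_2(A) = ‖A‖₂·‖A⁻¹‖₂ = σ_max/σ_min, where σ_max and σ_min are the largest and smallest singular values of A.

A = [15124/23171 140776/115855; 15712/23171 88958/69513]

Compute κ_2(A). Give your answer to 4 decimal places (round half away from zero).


352.5000

M = AᵀA = [565520/638401 15904672/9576015; 15904672/9576015 447323524/143640225]. tr(M)=1988116/497025, det(M)=64/497025
eigenvalues of AᵀA: λ = (tr ± √(tr²−4·det))/2 = 4, 16/497025
κ = σ_max/σ_min = 2/(4/705) = 352.5000


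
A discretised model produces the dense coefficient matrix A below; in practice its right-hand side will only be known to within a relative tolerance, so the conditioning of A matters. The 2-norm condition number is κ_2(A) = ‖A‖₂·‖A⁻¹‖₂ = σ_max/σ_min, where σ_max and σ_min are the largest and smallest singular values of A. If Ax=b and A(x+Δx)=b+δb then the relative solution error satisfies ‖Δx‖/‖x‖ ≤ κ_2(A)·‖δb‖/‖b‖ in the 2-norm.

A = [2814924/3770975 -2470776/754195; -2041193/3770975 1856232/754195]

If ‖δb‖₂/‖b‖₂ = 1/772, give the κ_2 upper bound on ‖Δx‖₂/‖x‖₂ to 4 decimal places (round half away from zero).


0.3574

M = AᵀA = [483610639561/568810098025 -429758977032/113762019605; -429758977032/113762019605 382013251200/22752403921]. tr(M)=5969031481/338376025, det(M)=1382976/338376025
λ_max, λ_min = (5969031481/338376025 ± √35627464957482851761/114498334294800625)/2 = 441/25, 3136/13535041
κ = σ_max/σ_min = (21/5)/(56/3679) = 275.9250
perturbation bound = 275.9250·1/772 = 0.3574


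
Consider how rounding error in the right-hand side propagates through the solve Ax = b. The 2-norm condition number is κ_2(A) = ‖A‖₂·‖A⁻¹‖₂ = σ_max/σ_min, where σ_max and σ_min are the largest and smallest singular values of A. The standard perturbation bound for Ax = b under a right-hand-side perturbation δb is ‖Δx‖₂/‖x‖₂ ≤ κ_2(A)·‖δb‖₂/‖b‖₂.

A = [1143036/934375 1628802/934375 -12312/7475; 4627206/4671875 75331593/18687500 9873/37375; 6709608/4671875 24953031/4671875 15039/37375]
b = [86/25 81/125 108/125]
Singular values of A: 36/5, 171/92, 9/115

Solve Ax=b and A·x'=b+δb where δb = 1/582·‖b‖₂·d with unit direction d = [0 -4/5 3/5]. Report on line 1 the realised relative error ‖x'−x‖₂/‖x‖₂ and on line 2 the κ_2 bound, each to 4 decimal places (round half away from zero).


0.0483
0.1581

σ_max = 36/5, σ_min = 9/115
κ = σ_max/σ_min = (36/5)/(9/115) = 92.0000
κ_2(A)·‖δb‖/‖b‖ = 0.1581
solve Ax = b  →  x = [0.6737 0.0928 -1.4899]
2-norm of b is 3.6056; of x, 1.6378
Δx = A⁻¹·δb where δb = 1/582·3.6056·d; ‖Δx‖ = 0.0792
relative error = 0.0483
so the bound overstates the realised error by a factor of ≈ 3.2705 (computed from the unrounded values)


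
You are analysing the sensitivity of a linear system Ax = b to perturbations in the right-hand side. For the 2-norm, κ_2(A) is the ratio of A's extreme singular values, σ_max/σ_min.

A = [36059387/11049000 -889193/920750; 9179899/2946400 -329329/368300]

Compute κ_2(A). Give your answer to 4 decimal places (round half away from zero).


243.8400

AᵀA = [47283404309569/2322576000000 -574614218633/96774000000; -574614218633/96774000000 6984656981/4032250000]; tr = 82090506769/3716121600, det = 4879681/594579456
char-poly roots: 2209/100 and 55225/148644864
κ_2(A) = √(λ_max/λ_min) = √((2209/100) / (55225/148644864)) = 243.8400


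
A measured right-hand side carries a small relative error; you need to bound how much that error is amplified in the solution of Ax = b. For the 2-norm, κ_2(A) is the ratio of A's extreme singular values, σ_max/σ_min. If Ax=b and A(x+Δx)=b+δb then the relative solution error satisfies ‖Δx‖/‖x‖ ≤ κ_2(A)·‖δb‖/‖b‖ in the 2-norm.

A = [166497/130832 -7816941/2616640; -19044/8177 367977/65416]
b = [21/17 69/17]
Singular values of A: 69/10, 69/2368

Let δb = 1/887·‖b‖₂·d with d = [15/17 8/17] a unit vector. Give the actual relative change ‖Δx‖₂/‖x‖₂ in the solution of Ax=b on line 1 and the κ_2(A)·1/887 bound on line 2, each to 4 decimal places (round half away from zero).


0.0016
0.2670

from the listed singular values, σ₁ = 69/10, σ_n = 69/2368
κ_2(A) = (69/10) / (69/2368) = 236.8000
κ_2(A)·‖δb‖/‖b‖ = 0.2670
solve Ax = b  →  x = [94.8696 40.0000]
‖b‖₂ = 4.2426 and ‖x‖₂ = 102.9574
with δb = [0.0042 0.0023], A·Δx = δb → ‖Δx‖ = 0.1642
dividing the unrounded norms, ‖Δx‖/‖x‖ = 0.0016
tightness: 0.0016 against a bound of 0.2670 (unrounded ratio ≈ 0.0060)
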